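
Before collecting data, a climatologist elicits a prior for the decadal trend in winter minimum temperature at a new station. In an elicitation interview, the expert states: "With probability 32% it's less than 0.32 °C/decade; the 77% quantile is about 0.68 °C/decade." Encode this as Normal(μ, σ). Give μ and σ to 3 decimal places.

μ = 0.460, σ = 0.298

The p-quantile of Normal(μ,σ) is μ + z_p·σ, with z_{0.32} = -0.4677 and z_{0.77} = 0.7388.
Eliminate σ: μ = (z₂·x₁ − z₁·x₂)/(z₂ − z₁) = (0.7388·0.32 − (-0.4677)·0.68)/1.207 = 0.460.
Then σ = (x₂ − x₁)/(z₂ − z₁) = (0.68 − 0.32)/1.207 = 0.298.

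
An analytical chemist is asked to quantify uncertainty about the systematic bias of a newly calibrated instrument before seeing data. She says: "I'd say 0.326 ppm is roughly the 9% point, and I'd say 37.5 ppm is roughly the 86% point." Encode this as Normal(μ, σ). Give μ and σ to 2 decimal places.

For Normal(μ,σ), the p-quantile is μ + z_p·σ. Here z_{0.09} = -1.341, z_{0.86} = 1.08.
So 0.326 = μ − 1.341σ and 37.5 = μ + 1.08σ.
Subtracting: σ = (37.5 − 0.326)/(1.08 − (-1.341)) = 15.35.
Then μ = 0.326 − (-1.341)·15.35 = 20.91.

μ = 20.91, σ = 15.35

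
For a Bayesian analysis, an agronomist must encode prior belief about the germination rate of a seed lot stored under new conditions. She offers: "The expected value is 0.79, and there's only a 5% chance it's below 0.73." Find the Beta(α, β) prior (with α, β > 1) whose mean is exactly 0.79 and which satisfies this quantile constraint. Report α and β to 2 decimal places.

With mean 0.79 fixed, write α = 0.79s, β = 0.21s where s = α+β.
Need P(θ < 0.73) = 0.05 under Beta(0.79s, 0.21s). Normal approximation: (q−m)/√(m(1−m)/s) ≈ z_{0.05} = -1.64, so s ≈ 0.79·0.21·(-1.64)²/(0.73−0.79)² = 124.7.
At s = 124.7: P(θ<0.73) ≈ 0.056. Adjusting to match 0.05 gives s ≈ 134.24.
So α = 0.79·134.24 ≈ 106.05, β = 0.21·134.24 ≈ 28.19.

α ≈ 106.05, β ≈ 28.19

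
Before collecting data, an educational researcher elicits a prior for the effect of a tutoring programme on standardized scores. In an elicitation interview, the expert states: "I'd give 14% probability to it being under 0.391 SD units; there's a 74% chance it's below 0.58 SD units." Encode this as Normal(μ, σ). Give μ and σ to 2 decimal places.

The p-quantile of Normal(μ,σ) is μ + z_p·σ, with z_{0.14} = -1.08 and z_{0.74} = 0.6433.
Eliminate σ: μ = (z₂·x₁ − z₁·x₂)/(z₂ − z₁) = (0.6433·0.391 − (-1.08)·0.58)/1.724 = 0.51.
Then σ = (x₂ − x₁)/(z₂ − z₁) = (0.58 − 0.391)/1.724 = 0.11.

μ = 0.51, σ = 0.11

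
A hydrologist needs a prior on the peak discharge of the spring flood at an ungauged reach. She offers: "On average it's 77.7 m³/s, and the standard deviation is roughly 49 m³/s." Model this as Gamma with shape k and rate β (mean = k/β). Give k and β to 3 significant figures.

For Gamma(k, rate β): mean = k/β, variance = k/β², so CV = 1/√k.
CV = SD/mean = 49/77.7 = 0.6306, hence k = 1/CV² = 2.51.
Then β = k/mean = 2.51/77.7 = 0.0324.

k ≈ 2.51, β ≈ 0.0324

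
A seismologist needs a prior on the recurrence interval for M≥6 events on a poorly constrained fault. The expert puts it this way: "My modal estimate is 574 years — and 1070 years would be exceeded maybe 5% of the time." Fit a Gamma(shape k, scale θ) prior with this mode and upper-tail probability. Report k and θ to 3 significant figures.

k ≈ 8.17, θ ≈ 80

Gamma(k,θ) with k>1 has mode (k−1)θ, so θ = 574/(k−1).
Need P(X < 1070) = 0.95 with θ tied to k this way. Start at k = 2, θ = 574: P(X<1070) ≈ 0.556.
Too low — raise k to concentrate. Iterating converges to k ≈ 8.17.
Then θ = 574/(8.17−1) ≈ 80.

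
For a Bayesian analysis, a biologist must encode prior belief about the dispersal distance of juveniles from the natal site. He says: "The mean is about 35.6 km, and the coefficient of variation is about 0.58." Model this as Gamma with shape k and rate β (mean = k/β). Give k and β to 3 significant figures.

k ≈ 2.97, β ≈ 0.0835

For Gamma(k, rate β): mean = k/β, variance = k/β², so CV = 1/√k.
CV = 0.58, hence k = 1/CV² = 2.97.
Then β = k/mean = 2.97/35.6 = 0.0835.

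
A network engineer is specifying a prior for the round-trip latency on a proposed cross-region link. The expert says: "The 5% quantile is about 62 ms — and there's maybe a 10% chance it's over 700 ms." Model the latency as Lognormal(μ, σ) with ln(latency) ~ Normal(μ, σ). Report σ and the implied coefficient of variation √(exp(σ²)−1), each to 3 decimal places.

If T ~ Lognormal(μ,σ) then ln T ~ Normal(μ,σ), so the p-quantile of ln T is μ + z_p·σ.
ln(62) = 4.127 and ln(700) = 6.551; z_{0.05} = -1.645, z_{0.9} = 1.282.
σ = (6.551 − 4.127)/(1.282 − (-1.645)) = 0.828.
μ = 4.127 − (-1.645)·0.828 = 5.490.
CV = √(exp(σ²)−1) = √(exp(0.6861)−1) = 0.993.

σ ≈ 0.828, CV ≈ 0.993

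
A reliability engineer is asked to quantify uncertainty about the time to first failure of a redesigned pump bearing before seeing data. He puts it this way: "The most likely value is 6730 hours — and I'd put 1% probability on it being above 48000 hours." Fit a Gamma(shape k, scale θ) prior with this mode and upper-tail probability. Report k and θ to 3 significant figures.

k ≈ 1.91, θ ≈ 7430

Gamma(k,θ) with k>1 has mode (k−1)θ, so θ = 6730/(k−1).
Need P(X < 48000) = 0.99 with θ tied to k this way. Start at k = 2, θ = 6730: P(X<48000) ≈ 0.994.
Too high — lower k to spread out. Iterating converges to k ≈ 1.91.
Then θ = 6730/(1.91−1) ≈ 7430.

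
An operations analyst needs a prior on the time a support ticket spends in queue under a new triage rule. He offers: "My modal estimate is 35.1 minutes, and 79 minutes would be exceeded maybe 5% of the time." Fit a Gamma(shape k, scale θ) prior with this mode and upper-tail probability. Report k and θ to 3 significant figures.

k ≈ 5.17, θ ≈ 8.41

Gamma(k,θ) with k>1 has mode (k−1)θ, so θ = 35.1/(k−1).
Need P(X < 79) = 0.95 with θ tied to k this way. Start at k = 2, θ = 35.1: P(X<79) ≈ 0.658.
Too low — raise k to concentrate. Iterating converges to k ≈ 5.17.
Then θ = 35.1/(5.17−1) ≈ 8.41.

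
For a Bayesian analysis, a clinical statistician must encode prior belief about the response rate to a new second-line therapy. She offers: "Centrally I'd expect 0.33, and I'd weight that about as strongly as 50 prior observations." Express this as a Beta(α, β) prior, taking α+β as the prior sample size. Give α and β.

α = 16.5, β = 33.5

Under the effective-sample-size interpretation, Beta(α, β) has prior mean α/(α+β) and prior sample size α+β.
So α+β = 50 and α/(α+β) = 0.33, giving α = 0.33·50 = 16.5 and β = 50 − 16.5 = 33.5.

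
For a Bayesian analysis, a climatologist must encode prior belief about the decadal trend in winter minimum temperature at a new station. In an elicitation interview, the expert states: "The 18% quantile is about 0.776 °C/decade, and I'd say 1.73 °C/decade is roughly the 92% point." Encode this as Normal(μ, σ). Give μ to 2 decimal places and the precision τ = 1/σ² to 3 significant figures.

For Normal(μ,σ), the p-quantile is μ + z_p·σ. Here z_{0.18} = -0.9154, z_{0.92} = 1.405.
So 0.776 = μ − 0.9154σ and 1.73 = μ + 1.405σ.
Subtracting: σ = (1.73 − 0.776)/(1.405 − (-0.9154)) = 0.41.
Then μ = 0.776 − (-0.9154)·0.41 = 1.15.
Precision τ = 1/σ² = 1/0.4111² = 5.92.

μ = 1.15, τ = 5.92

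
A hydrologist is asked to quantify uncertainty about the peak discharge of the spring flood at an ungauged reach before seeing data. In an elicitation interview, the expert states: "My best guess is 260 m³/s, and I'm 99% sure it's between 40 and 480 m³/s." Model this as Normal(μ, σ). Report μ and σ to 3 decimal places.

A symmetric 99% interval runs μ ± z·σ with z = 2.576.
Half-width = 220, so σ = 220/2.576 = 85.409.
μ is the stated best guess, 260.000.

μ = 260.000, σ = 85.409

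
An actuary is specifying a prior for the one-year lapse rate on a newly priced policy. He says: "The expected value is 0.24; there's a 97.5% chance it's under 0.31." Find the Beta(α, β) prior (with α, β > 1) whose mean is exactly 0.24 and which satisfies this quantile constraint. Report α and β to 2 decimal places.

With mean 0.24 fixed, write α = 0.24s, β = 0.76s where s = α+β.
Need P(θ < 0.31) = 0.975 under Beta(0.24s, 0.76s). Normal approximation: (q−m)/√(m(1−m)/s) ≈ z_{0.975} = 1.96, so s ≈ 0.24·0.76·(1.96)²/(0.31−0.24)² = 143.0.
At s = 143.0: P(θ<0.31) ≈ 0.970. Adjusting to match 0.975 gives s ≈ 155.20.
So α = 0.24·155.20 ≈ 37.25, β = 0.76·155.20 ≈ 117.96.

α ≈ 37.25, β ≈ 117.96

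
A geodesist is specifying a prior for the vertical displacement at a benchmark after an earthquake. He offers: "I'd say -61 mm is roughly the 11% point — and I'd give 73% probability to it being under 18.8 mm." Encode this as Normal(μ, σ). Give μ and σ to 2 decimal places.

μ = -7.79, σ = 43.39

For Normal(μ,σ), the p-quantile is μ + z_p·σ. Here z_{0.11} = -1.227, z_{0.73} = 0.6128.
So -61 = μ − 1.227σ and 18.8 = μ + 0.6128σ.
Subtracting: σ = (18.8 − -61)/(0.6128 − (-1.227)) = 43.39.
Then μ = -61 − (-1.227)·43.39 = -7.79.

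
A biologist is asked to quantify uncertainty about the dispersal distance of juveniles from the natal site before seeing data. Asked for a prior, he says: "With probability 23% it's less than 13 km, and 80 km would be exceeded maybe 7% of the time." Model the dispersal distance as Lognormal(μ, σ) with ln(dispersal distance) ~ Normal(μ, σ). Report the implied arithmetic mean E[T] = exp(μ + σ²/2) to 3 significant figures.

E[T] ≈ 33.4 km

If T ~ Lognormal(μ,σ) then ln T ~ Normal(μ,σ), so the p-quantile of ln T is μ + z_p·σ.
ln(13) = 2.565 and ln(80) = 4.382; z_{0.23} = -0.7388, z_{0.93} = 1.476.
σ = (4.382 − 2.565)/(1.476 − (-0.7388)) = 0.820.
μ = 2.565 − (-0.7388)·0.820 = 3.171.
E[T] = exp(μ + σ²/2) = exp(3.171 + 0.3366) = 33.4 km.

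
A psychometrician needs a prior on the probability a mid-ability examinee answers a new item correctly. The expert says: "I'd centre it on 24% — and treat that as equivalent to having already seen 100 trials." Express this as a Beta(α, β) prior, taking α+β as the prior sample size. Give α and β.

α = 24, β = 76

Under the effective-sample-size interpretation, Beta(α, β) has prior mean α/(α+β) and prior sample size α+β.
So α+β = 100 and α/(α+β) = 0.24, giving α = 0.24·100 = 24 and β = 100 − 24 = 76.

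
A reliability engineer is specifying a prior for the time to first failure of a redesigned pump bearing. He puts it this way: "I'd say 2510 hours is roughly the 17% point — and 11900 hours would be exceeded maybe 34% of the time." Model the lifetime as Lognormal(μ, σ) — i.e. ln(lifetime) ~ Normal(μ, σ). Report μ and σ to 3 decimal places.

μ ≈ 8.915, σ ≈ 1.139

If T ~ Lognormal(μ,σ) then ln T ~ Normal(μ,σ), so the p-quantile of ln T is μ + z_p·σ.
ln(2510) = 7.828 and ln(11900) = 9.384; z_{0.17} = -0.9542, z_{0.66} = 0.4125.
σ = (9.384 − 7.828)/(0.4125 − (-0.9542)) = 1.139.
μ = 7.828 − (-0.9542)·1.139 = 8.915.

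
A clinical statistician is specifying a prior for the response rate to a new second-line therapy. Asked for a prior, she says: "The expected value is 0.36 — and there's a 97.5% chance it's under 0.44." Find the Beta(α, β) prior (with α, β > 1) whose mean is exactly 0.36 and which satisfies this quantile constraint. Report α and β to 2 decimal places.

With mean 0.36 fixed, write α = 0.36s, β = 0.64s where s = α+β.
Need P(θ < 0.44) = 0.975 under Beta(0.36s, 0.64s). Normal approximation: (q−m)/√(m(1−m)/s) ≈ z_{0.975} = 1.96, so s ≈ 0.36·0.64·(1.96)²/(0.44−0.36)² = 138.3.
At s = 138.3: P(θ<0.44) ≈ 0.973. Adjusting to match 0.975 gives s ≈ 143.42.
So α = 0.36·143.42 ≈ 51.63, β = 0.64·143.42 ≈ 91.79.

α ≈ 51.63, β ≈ 91.79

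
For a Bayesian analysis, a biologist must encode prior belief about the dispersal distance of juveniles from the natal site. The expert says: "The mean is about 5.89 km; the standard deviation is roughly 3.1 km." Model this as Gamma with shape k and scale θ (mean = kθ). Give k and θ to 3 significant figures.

For Gamma(k, scale θ): mean = kθ, variance = kθ², so CV = 1/√k.
CV = SD/mean = 3.1/5.89 = 0.5263, hence k = 1/CV² = 3.61.
Then θ = mean/k = 5.89/3.61 = 1.63.

k ≈ 3.61, θ ≈ 1.63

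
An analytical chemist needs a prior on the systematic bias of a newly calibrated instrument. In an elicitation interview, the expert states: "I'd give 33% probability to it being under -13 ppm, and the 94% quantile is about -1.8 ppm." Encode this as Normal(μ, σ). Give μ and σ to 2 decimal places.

The p-quantile of Normal(μ,σ) is μ + z_p·σ, with z_{0.33} = -0.4399 and z_{0.94} = 1.555.
Eliminate σ: μ = (z₂·x₁ − z₁·x₂)/(z₂ − z₁) = (1.555·-13 − (-0.4399)·-1.8)/1.995 = -10.53.
Then σ = (x₂ − x₁)/(z₂ − z₁) = (-1.8 − -13)/1.995 = 5.61.

μ = -10.53, σ = 5.61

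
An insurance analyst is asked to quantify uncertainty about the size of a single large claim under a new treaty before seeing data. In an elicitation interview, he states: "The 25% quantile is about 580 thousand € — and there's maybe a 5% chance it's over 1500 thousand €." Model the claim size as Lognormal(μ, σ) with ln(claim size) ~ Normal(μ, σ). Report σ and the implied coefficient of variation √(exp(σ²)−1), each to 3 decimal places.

σ ≈ 0.410, CV ≈ 0.427

If T ~ Lognormal(μ,σ) then ln T ~ Normal(μ,σ), so the p-quantile of ln T is μ + z_p·σ.
ln(580) = 6.363 and ln(1500) = 7.313; z_{0.25} = -0.6745, z_{0.95} = 1.645.
σ = (7.313 − 6.363)/(1.645 − (-0.6745)) = 0.410.
μ = 6.363 − (-0.6745)·0.410 = 6.639.
CV = √(exp(σ²)−1) = √(exp(0.1678)−1) = 0.427.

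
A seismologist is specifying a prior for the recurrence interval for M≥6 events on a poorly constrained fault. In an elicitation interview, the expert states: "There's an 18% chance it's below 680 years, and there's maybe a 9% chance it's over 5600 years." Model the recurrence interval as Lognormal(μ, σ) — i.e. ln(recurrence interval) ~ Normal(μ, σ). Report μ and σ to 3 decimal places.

μ ≈ 7.378, σ ≈ 0.935

If T ~ Lognormal(μ,σ) then ln T ~ Normal(μ,σ), so the p-quantile of ln T is μ + z_p·σ.
ln(680) = 6.522 and ln(5600) = 8.631; z_{0.18} = -0.9154, z_{0.91} = 1.341.
σ = (8.631 − 6.522)/(1.341 − (-0.9154)) = 0.935.
μ = 6.522 − (-0.9154)·0.935 = 7.378.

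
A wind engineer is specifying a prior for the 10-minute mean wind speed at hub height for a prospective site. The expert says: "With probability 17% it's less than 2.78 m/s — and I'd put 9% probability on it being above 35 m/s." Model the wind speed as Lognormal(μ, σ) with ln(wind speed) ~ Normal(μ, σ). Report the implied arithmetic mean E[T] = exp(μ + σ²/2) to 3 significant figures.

E[T] ≈ 14.7 m/s

If T ~ Lognormal(μ,σ) then ln T ~ Normal(μ,σ), so the p-quantile of ln T is μ + z_p·σ.
ln(2.78) = 1.022 and ln(35) = 3.555; z_{0.17} = -0.9542, z_{0.91} = 1.341.
σ = (3.555 − 1.022)/(1.341 − (-0.9542)) = 1.104.
μ = 1.022 − (-0.9542)·1.104 = 2.076.
E[T] = exp(μ + σ²/2) = exp(2.076 + 0.6091) = 14.7 m/s.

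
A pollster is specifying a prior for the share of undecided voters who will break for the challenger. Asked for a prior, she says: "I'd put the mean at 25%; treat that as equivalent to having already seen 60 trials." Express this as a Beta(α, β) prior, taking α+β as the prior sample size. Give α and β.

Under the effective-sample-size interpretation, Beta(α, β) has prior mean α/(α+β) and prior sample size α+β.
So α+β = 60 and α/(α+β) = 0.25, giving α = 0.25·60 = 15 and β = 60 − 15 = 45.

α = 15, β = 45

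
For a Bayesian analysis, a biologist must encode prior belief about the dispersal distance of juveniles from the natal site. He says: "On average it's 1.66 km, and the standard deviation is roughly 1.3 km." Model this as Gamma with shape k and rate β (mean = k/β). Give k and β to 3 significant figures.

k ≈ 1.63, β ≈ 0.982

For Gamma(k, rate β): mean = k/β, variance = k/β², so CV = 1/√k.
CV = SD/mean = 1.3/1.66 = 0.7831, hence k = 1/CV² = 1.63.
Then β = k/mean = 1.63/1.66 = 0.982.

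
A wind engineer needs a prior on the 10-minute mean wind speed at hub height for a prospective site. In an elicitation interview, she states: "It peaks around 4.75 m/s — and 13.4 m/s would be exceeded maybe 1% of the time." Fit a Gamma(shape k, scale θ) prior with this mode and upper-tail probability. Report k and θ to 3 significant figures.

k ≈ 5.25, θ ≈ 1.12

Gamma(k,θ) with k>1 has mode (k−1)θ, so θ = 4.75/(k−1).
Need P(X < 13.4) = 0.99 with θ tied to k this way. Start at k = 2, θ = 4.75: P(X<13.4) ≈ 0.772.
Too low — raise k to concentrate. Iterating converges to k ≈ 5.25.
Then θ = 4.75/(5.25−1) ≈ 1.12.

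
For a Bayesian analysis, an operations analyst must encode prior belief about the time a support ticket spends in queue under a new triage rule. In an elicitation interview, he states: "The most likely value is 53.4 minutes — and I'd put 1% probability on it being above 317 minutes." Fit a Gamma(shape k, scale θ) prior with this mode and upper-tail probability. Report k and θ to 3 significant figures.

k ≈ 2.17, θ ≈ 45.6

Gamma(k,θ) with k>1 has mode (k−1)θ, so θ = 53.4/(k−1).
Need P(X < 317) = 0.99 with θ tied to k this way. Start at k = 2, θ = 53.4: P(X<317) ≈ 0.982.
Too low — raise k to concentrate. Iterating converges to k ≈ 2.17.
Then θ = 53.4/(2.17−1) ≈ 45.6.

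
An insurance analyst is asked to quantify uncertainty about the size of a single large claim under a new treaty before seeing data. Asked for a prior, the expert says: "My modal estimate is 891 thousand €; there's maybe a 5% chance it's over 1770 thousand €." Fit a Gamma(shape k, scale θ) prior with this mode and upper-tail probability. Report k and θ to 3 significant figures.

k ≈ 6.89, θ ≈ 151

Gamma(k,θ) with k>1 has mode (k−1)θ, so θ = 891/(k−1).
Need P(X < 1770) = 0.95 with θ tied to k this way. Start at k = 2, θ = 891: P(X<1770) ≈ 0.590.
Too low — raise k to concentrate. Iterating converges to k ≈ 6.89.
Then θ = 891/(6.89−1) ≈ 151.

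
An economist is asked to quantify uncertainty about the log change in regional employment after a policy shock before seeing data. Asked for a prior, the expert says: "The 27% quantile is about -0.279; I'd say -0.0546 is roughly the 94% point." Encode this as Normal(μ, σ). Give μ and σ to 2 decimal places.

μ = -0.22, σ = 0.10

For Normal(μ,σ), the p-quantile is μ + z_p·σ. Here z_{0.27} = -0.6128, z_{0.94} = 1.555.
So -0.279 = μ − 0.6128σ and -0.0546 = μ + 1.555σ.
Subtracting: σ = (-0.0546 − -0.279)/(1.555 − (-0.6128)) = 0.10.
Then μ = -0.279 − (-0.6128)·0.10 = -0.22.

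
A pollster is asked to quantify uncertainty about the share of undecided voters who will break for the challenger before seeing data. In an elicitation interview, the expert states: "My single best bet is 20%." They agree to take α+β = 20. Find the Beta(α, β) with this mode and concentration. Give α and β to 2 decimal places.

α = 4.60, β = 15.40

For α,β > 1 the Beta mode is (α−1)/(α+β−2). With α+β = 20, the mode is (α−1)/18.
Set (α−1)/18 = 0.2 → α = 1 + 0.2·18 = 4.60.
β = 20 − α = 15.40.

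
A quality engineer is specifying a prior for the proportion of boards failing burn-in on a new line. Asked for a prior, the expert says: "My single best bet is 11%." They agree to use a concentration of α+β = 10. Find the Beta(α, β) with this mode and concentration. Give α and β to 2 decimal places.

α = 1.88, β = 8.12

For α,β > 1 the Beta mode is (α−1)/(α+β−2). With α+β = 10, the mode is (α−1)/8.
Set (α−1)/8 = 0.11 → α = 1 + 0.11·8 = 1.88.
β = 10 − α = 8.12.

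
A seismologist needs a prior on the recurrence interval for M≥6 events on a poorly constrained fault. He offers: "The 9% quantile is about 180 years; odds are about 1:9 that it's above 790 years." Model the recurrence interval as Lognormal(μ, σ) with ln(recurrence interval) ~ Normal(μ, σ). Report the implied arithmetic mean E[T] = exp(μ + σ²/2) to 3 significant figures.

E[T] ≈ 450 years

If T ~ Lognormal(μ,σ) then ln T ~ Normal(μ,σ), so the p-quantile of ln T is μ + z_p·σ.
ln(180) = 5.193 and ln(790) = 6.672; z_{0.09} = -1.341, z_{0.9} = 1.282.
σ = (6.672 − 5.193)/(1.282 − (-1.341)) = 0.564.
μ = 5.193 − (-1.341)·0.564 = 5.949.
E[T] = exp(μ + σ²/2) = exp(5.949 + 0.1591) = 450 years.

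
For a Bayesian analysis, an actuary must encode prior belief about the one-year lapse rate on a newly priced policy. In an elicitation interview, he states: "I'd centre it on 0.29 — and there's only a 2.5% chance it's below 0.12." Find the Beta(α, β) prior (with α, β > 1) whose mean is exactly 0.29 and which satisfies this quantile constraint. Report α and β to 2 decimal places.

α ≈ 5.91, β ≈ 14.48

With mean 0.29 fixed, write α = 0.29s, β = 0.71s where s = α+β.
Need P(θ < 0.12) = 0.025 under Beta(0.29s, 0.71s). Normal approximation: (q−m)/√(m(1−m)/s) ≈ z_{0.025} = -1.96, so s ≈ 0.29·0.71·(-1.96)²/(0.12−0.29)² = 27.4.
At s = 27.4: P(θ<0.12) ≈ 0.011. Adjusting to match 0.025 gives s ≈ 20.40.
So α = 0.29·20.40 ≈ 5.91, β = 0.71·20.40 ≈ 14.48.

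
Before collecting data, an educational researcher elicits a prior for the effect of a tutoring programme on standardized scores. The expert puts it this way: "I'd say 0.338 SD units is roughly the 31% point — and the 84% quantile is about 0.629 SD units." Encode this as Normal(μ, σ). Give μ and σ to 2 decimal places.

The p-quantile of Normal(μ,σ) is μ + z_p·σ, with z_{0.31} = -0.4959 and z_{0.84} = 0.9945.
Eliminate σ: μ = (z₂·x₁ − z₁·x₂)/(z₂ − z₁) = (0.9945·0.338 − (-0.4959)·0.629)/1.49 = 0.43.
Then σ = (x₂ − x₁)/(z₂ − z₁) = (0.629 − 0.338)/1.49 = 0.20.

μ = 0.43, σ = 0.20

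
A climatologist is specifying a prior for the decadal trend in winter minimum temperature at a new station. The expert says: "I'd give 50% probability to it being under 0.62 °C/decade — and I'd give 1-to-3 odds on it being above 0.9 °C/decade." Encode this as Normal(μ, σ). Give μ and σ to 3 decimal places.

For Normal(μ,σ), the p-quantile is μ + z_p·σ. Here z_{0.5} = 0, z_{0.75} = 0.6745.
So 0.62 = μ + 0σ and 0.9 = μ + 0.6745σ.
Subtracting: σ = (0.9 − 0.62)/(0.6745 − (0)) = 0.415.
Then μ = 0.62 − (0)·0.415 = 0.620.

μ = 0.620, σ = 0.415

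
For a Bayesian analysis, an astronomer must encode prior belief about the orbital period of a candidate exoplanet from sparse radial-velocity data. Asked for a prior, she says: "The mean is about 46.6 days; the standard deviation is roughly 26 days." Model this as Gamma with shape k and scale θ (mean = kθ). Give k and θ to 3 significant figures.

k ≈ 3.21, θ ≈ 14.5

For Gamma(k, scale θ): mean = kθ, variance = kθ², so CV = 1/√k.
CV = SD/mean = 26/46.6 = 0.5579, hence k = 1/CV² = 3.21.
Then θ = mean/k = 46.6/3.21 = 14.5.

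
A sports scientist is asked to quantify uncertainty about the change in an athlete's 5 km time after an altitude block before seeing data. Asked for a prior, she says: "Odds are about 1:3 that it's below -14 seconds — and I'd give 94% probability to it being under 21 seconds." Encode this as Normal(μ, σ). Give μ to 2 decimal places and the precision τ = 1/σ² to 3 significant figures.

μ = -3.41, τ = 0.00406

For Normal(μ,σ), the p-quantile is μ + z_p·σ. Here z_{0.25} = -0.6745, z_{0.94} = 1.555.
So -14 = μ − 0.6745σ and 21 = μ + 1.555σ.
Subtracting: σ = (21 − -14)/(1.555 − (-0.6745)) = 15.70.
Then μ = -14 − (-0.6745)·15.70 = -3.41.
Precision τ = 1/σ² = 1/15.7² = 0.00406.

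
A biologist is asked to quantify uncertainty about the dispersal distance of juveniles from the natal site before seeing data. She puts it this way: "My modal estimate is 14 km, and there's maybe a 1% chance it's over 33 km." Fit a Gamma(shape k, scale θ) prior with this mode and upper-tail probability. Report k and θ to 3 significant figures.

k ≈ 7.46, θ ≈ 2.17

Gamma(k,θ) with k>1 has mode (k−1)θ, so θ = 14/(k−1).
Need P(X < 33) = 0.99 with θ tied to k this way. Start at k = 2, θ = 14: P(X<33) ≈ 0.682.
Too low — raise k to concentrate. Iterating converges to k ≈ 7.46.
Then θ = 14/(7.46−1) ≈ 2.17.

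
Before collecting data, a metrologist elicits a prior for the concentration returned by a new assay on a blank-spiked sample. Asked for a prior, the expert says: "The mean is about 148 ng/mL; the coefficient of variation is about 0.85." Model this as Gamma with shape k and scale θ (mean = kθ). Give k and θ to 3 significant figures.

k ≈ 1.38, θ ≈ 107

For Gamma(k, scale θ): mean = kθ, variance = kθ², so CV = 1/√k.
CV = 0.85, hence k = 1/CV² = 1.38.
Then θ = mean/k = 148/1.38 = 107.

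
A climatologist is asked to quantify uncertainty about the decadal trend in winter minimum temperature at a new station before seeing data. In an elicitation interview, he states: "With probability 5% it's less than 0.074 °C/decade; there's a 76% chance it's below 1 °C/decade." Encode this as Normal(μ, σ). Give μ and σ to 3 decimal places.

The p-quantile of Normal(μ,σ) is μ + z_p·σ, with z_{0.05} = -1.645 and z_{0.76} = 0.7063.
Eliminate σ: μ = (z₂·x₁ − z₁·x₂)/(z₂ − z₁) = (0.7063·0.074 − (-1.645)·1)/2.351 = 0.722.
Then σ = (x₂ − x₁)/(z₂ − z₁) = (1 − 0.074)/2.351 = 0.394.

μ = 0.722, σ = 0.394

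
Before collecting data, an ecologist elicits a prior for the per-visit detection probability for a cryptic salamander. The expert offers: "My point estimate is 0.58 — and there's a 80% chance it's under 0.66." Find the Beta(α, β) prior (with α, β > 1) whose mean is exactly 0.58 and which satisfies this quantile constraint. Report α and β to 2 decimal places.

α ≈ 15.91, β ≈ 11.52

With mean 0.58 fixed, write α = 0.58s, β = 0.42s where s = α+β.
Need P(θ < 0.66) = 0.8 under Beta(0.58s, 0.42s). Normal approximation: (q−m)/√(m(1−m)/s) ≈ z_{0.8} = 0.842, so s ≈ 0.58·0.42·(0.842)²/(0.66−0.58)² = 27.0.
At s = 27.0: P(θ<0.66) ≈ 0.798. Adjusting to match 0.8 gives s ≈ 27.43.
So α = 0.58·27.43 ≈ 15.91, β = 0.42·27.43 ≈ 11.52.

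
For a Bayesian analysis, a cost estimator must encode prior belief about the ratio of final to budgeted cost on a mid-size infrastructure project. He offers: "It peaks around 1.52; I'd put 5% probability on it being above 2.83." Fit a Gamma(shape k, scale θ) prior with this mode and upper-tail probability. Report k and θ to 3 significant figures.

k ≈ 8.2, θ ≈ 0.211

Gamma(k,θ) with k>1 has mode (k−1)θ, so θ = 1.52/(k−1).
Need P(X < 2.83) = 0.95 with θ tied to k this way. Start at k = 2, θ = 1.52: P(X<2.83) ≈ 0.555.
Too low — raise k to concentrate. Iterating converges to k ≈ 8.2.
Then θ = 1.52/(8.2−1) ≈ 0.211.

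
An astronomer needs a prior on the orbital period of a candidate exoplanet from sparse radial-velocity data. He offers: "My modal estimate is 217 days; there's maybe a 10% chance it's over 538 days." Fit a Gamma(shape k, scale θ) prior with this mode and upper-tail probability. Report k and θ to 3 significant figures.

k ≈ 3.33, θ ≈ 93.1

Gamma(k,θ) with k>1 has mode (k−1)θ, so θ = 217/(k−1).
Need P(X < 538) = 0.9 with θ tied to k this way. Start at k = 2, θ = 217: P(X<538) ≈ 0.708.
Too low — raise k to concentrate. Iterating converges to k ≈ 3.33.
Then θ = 217/(3.33−1) ≈ 93.1.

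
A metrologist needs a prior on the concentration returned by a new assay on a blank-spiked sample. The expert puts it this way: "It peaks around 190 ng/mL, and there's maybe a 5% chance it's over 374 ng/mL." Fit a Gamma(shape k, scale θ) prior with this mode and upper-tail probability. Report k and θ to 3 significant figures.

Gamma(k,θ) with k>1 has mode (k−1)θ, so θ = 190/(k−1).
Need P(X < 374) = 0.95 with θ tied to k this way. Start at k = 2, θ = 190: P(X<374) ≈ 0.585.
Too low — raise k to concentrate. Iterating converges to k ≈ 7.05.
Then θ = 190/(7.05−1) ≈ 31.4.

k ≈ 7.05, θ ≈ 31.4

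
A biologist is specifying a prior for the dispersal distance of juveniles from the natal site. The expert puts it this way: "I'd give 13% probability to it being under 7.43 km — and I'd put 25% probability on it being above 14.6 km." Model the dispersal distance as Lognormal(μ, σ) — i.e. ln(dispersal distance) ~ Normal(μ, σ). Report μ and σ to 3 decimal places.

μ ≈ 2.428, σ ≈ 0.375

If T ~ Lognormal(μ,σ) then ln T ~ Normal(μ,σ), so the p-quantile of ln T is μ + z_p·σ.
ln(7.43) = 2.006 and ln(14.6) = 2.681; z_{0.13} = -1.126, z_{0.75} = 0.6745.
σ = (2.681 − 2.006)/(0.6745 − (-1.126)) = 0.375.
μ = 2.006 − (-1.126)·0.375 = 2.428.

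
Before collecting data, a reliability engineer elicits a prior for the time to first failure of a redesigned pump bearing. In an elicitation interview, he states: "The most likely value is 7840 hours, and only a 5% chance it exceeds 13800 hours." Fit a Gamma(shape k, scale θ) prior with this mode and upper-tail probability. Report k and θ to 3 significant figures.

Gamma(k,θ) with k>1 has mode (k−1)θ, so θ = 7840/(k−1).
Need P(X < 13800) = 0.95 with θ tied to k this way. Start at k = 2, θ = 7840: P(X<13800) ≈ 0.525.
Too low — raise k to concentrate. Iterating converges to k ≈ 9.72.
Then θ = 7840/(9.72−1) ≈ 899.

k ≈ 9.72, θ ≈ 899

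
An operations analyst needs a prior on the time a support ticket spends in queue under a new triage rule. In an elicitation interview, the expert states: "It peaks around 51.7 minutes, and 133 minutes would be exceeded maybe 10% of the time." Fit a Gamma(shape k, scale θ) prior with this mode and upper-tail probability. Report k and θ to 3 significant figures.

k ≈ 3.15, θ ≈ 24.1

Gamma(k,θ) with k>1 has mode (k−1)θ, so θ = 51.7/(k−1).
Need P(X < 133) = 0.9 with θ tied to k this way. Start at k = 2, θ = 51.7: P(X<133) ≈ 0.727.
Too low — raise k to concentrate. Iterating converges to k ≈ 3.15.
Then θ = 51.7/(3.15−1) ≈ 24.1.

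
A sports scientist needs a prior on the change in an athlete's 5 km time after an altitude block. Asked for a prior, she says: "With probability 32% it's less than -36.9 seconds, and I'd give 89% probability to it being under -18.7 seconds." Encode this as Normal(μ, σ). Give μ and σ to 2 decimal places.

The p-quantile of Normal(μ,σ) is μ + z_p·σ, with z_{0.32} = -0.4677 and z_{0.89} = 1.227.
Eliminate σ: μ = (z₂·x₁ − z₁·x₂)/(z₂ − z₁) = (1.227·-36.9 − (-0.4677)·-18.7)/1.694 = -31.88.
Then σ = (x₂ − x₁)/(z₂ − z₁) = (-18.7 − -36.9)/1.694 = 10.74.

μ = -31.88, σ = 10.74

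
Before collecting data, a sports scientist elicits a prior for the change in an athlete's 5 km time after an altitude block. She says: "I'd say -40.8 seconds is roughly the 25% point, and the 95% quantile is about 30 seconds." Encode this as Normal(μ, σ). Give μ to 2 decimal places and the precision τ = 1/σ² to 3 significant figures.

The p-quantile of Normal(μ,σ) is μ + z_p·σ, with z_{0.25} = -0.6745 and z_{0.95} = 1.645.
Eliminate σ: μ = (z₂·x₁ − z₁·x₂)/(z₂ − z₁) = (1.645·-40.8 − (-0.6745)·30)/2.319 = -20.21.
Then σ = (x₂ − x₁)/(z₂ − z₁) = (30 − -40.8)/2.319 = 30.53.
Precision τ = 1/σ² = 1/30.53² = 0.00107.

μ = -20.21, τ = 0.00107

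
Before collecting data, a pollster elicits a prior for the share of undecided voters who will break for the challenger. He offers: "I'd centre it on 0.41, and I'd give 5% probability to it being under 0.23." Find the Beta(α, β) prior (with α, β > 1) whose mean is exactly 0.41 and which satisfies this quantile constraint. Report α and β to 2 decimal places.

α ≈ 7.39, β ≈ 10.63

With mean 0.41 fixed, write α = 0.41s, β = 0.59s where s = α+β.
Need P(θ < 0.23) = 0.05 under Beta(0.41s, 0.59s). Normal approximation: (q−m)/√(m(1−m)/s) ≈ z_{0.05} = -1.64, so s ≈ 0.41·0.59·(-1.64)²/(0.23−0.41)² = 20.2.
At s = 20.2: P(θ<0.23) ≈ 0.040. Adjusting to match 0.05 gives s ≈ 18.02.
So α = 0.41·18.02 ≈ 7.39, β = 0.59·18.02 ≈ 10.63.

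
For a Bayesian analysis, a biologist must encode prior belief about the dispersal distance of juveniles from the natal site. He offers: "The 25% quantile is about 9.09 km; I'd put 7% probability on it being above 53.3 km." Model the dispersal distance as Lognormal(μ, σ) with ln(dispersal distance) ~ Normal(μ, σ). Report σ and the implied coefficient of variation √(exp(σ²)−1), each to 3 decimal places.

If T ~ Lognormal(μ,σ) then ln T ~ Normal(μ,σ), so the p-quantile of ln T is μ + z_p·σ.
ln(9.09) = 2.207 and ln(53.3) = 3.976; z_{0.25} = -0.6745, z_{0.93} = 1.476.
σ = (3.976 − 2.207)/(1.476 − (-0.6745)) = 0.823.
μ = 2.207 − (-0.6745)·0.823 = 2.762.
CV = √(exp(σ²)−1) = √(exp(0.6766)−1) = 0.983.

σ ≈ 0.823, CV ≈ 0.983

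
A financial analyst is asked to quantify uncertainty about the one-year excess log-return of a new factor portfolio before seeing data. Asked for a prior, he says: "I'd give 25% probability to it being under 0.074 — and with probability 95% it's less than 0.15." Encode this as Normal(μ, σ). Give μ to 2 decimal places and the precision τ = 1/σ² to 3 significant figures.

For Normal(μ,σ), the p-quantile is μ + z_p·σ. Here z_{0.25} = -0.6745, z_{0.95} = 1.645.
So 0.074 = μ − 0.6745σ and 0.15 = μ + 1.645σ.
Subtracting: σ = (0.15 − 0.074)/(1.645 − (-0.6745)) = 0.03.
Then μ = 0.074 − (-0.6745)·0.03 = 0.10.
Precision τ = 1/σ² = 1/0.03277² = 931.

μ = 0.10, τ = 931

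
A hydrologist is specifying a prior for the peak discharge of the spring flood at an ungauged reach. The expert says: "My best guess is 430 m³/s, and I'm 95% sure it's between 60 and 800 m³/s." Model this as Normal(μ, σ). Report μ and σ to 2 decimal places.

μ = 430.00, σ = 188.78

A symmetric 95% interval runs μ ± z·σ with z = 1.96.
Half-width = 370, so σ = 370/1.96 = 188.78.
μ is the stated best guess, 430.00.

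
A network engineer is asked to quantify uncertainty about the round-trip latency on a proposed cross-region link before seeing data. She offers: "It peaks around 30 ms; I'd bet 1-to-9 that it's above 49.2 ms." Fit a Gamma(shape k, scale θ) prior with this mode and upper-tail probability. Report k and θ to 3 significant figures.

Gamma(k,θ) with k>1 has mode (k−1)θ, so θ = 30/(k−1).
Need P(X < 49.2) = 0.9 with θ tied to k this way. Start at k = 2, θ = 30: P(X<49.2) ≈ 0.488.
Too low — raise k to concentrate. Iterating converges to k ≈ 8.7.
Then θ = 30/(8.7−1) ≈ 3.89.

k ≈ 8.7, θ ≈ 3.89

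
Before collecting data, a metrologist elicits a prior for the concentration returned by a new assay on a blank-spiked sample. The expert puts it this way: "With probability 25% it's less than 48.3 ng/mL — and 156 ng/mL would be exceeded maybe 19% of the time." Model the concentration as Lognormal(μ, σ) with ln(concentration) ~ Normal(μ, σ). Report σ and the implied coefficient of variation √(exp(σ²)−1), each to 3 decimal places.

σ ≈ 0.755, CV ≈ 0.877

If T ~ Lognormal(μ,σ) then ln T ~ Normal(μ,σ), so the p-quantile of ln T is μ + z_p·σ.
ln(48.3) = 3.877 and ln(156) = 5.05; z_{0.25} = -0.6745, z_{0.81} = 0.8779.
σ = (5.05 − 3.877)/(0.8779 − (-0.6745)) = 0.755.
μ = 3.877 − (-0.6745)·0.755 = 4.387.
CV = √(exp(σ²)−1) = √(exp(0.5704)−1) = 0.877.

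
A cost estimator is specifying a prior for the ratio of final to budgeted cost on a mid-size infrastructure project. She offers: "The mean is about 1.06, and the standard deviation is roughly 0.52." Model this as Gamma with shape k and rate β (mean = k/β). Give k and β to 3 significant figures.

For Gamma(k, rate β): mean = k/β, variance = k/β², so CV = 1/√k.
CV = SD/mean = 0.52/1.06 = 0.4906, hence k = 1/CV² = 4.16.
Then β = k/mean = 4.16/1.06 = 3.92.

k ≈ 4.16, β ≈ 3.92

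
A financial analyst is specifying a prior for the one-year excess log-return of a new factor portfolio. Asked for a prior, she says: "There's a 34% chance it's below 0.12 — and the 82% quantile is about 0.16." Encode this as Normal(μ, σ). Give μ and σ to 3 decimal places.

For Normal(μ,σ), the p-quantile is μ + z_p·σ. Here z_{0.34} = -0.4125, z_{0.82} = 0.9154.
So 0.12 = μ − 0.4125σ and 0.16 = μ + 0.9154σ.
Subtracting: σ = (0.16 − 0.12)/(0.9154 − (-0.4125)) = 0.030.
Then μ = 0.12 − (-0.4125)·0.030 = 0.132.

μ = 0.132, σ = 0.030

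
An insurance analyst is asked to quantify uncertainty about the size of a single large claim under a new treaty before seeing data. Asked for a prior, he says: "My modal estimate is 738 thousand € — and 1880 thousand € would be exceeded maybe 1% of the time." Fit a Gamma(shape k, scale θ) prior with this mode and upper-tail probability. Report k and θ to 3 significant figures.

k ≈ 6.35, θ ≈ 138

Gamma(k,θ) with k>1 has mode (k−1)θ, so θ = 738/(k−1).
Need P(X < 1880) = 0.99 with θ tied to k this way. Start at k = 2, θ = 738: P(X<1880) ≈ 0.722.
Too low — raise k to concentrate. Iterating converges to k ≈ 6.35.
Then θ = 738/(6.35−1) ≈ 138.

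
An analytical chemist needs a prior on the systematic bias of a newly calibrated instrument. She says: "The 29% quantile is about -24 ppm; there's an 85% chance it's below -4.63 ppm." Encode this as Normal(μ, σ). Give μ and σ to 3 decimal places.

The p-quantile of Normal(μ,σ) is μ + z_p·σ, with z_{0.29} = -0.5534 and z_{0.85} = 1.036.
Eliminate σ: μ = (z₂·x₁ − z₁·x₂)/(z₂ − z₁) = (1.036·-24 − (-0.5534)·-4.63)/1.59 = -17.258.
Then σ = (x₂ − x₁)/(z₂ − z₁) = (-4.63 − -24)/1.59 = 12.184.

μ = -17.258, σ = 12.184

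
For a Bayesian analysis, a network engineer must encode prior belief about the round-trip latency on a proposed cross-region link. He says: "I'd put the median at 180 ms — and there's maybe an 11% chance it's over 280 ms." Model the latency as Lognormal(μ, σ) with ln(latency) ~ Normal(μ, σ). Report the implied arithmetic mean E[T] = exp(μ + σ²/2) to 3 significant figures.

If T ~ Lognormal(μ,σ) then ln T ~ Normal(μ,σ), so the p-quantile of ln T is μ + z_p·σ.
ln(180) = 5.193 and ln(280) = 5.635; z_{0.5} = 0, z_{0.89} = 1.227.
σ = (5.635 − 5.193)/(1.227 − (0)) = 0.360.
μ = 5.193 − (0)·0.360 = 5.193.
E[T] = exp(μ + σ²/2) = exp(5.193 + 0.0649) = 192 ms.

E[T] ≈ 192 ms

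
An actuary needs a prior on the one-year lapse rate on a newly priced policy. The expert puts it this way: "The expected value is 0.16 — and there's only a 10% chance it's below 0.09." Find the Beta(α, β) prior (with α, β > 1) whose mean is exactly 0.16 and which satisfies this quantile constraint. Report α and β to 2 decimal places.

With mean 0.16 fixed, write α = 0.16s, β = 0.84s where s = α+β.
Need P(θ < 0.09) = 0.1 under Beta(0.16s, 0.84s). Normal approximation: (q−m)/√(m(1−m)/s) ≈ z_{0.1} = -1.28, so s ≈ 0.16·0.84·(-1.28)²/(0.09−0.16)² = 45.0.
At s = 45.0: P(θ<0.09) ≈ 0.082. Adjusting to match 0.1 gives s ≈ 39.07.
So α = 0.16·39.07 ≈ 6.25, β = 0.84·39.07 ≈ 32.82.

α ≈ 6.25, β ≈ 32.82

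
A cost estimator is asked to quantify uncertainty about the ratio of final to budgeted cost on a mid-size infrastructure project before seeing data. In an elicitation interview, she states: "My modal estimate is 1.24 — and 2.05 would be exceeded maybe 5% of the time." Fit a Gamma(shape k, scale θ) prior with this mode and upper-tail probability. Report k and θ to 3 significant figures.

k ≈ 12.1, θ ≈ 0.112

Gamma(k,θ) with k>1 has mode (k−1)θ, so θ = 1.24/(k−1).
Need P(X < 2.05) = 0.95 with θ tied to k this way. Start at k = 2, θ = 1.24: P(X<2.05) ≈ 0.492.
Too low — raise k to concentrate. Iterating converges to k ≈ 12.1.
Then θ = 1.24/(12.1−1) ≈ 0.112.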